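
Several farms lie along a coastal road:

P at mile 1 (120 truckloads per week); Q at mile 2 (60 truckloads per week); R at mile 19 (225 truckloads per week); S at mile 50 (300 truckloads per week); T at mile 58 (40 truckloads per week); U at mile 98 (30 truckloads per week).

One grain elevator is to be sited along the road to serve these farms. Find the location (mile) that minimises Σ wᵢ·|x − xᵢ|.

For a sum of weighted absolute distances on a line, the optimum is the weighted median (not the mean). Total weight W = 775; half-weight = 387.5.
Sort by position and accumulate weight:
  mile 1 (P, w=120) → cum 120
  mile 2 (Q, w=60) → cum 180
  mile 19 (R, w=225) → cum 405  ≥ 387.5 → median here
  mile 50 (S, w=300) → cum 705
  mile 58 (T, w=40) → cum 745
  mile 98 (U, w=30) → cum 775
Optimal location: mile 19.

x = 19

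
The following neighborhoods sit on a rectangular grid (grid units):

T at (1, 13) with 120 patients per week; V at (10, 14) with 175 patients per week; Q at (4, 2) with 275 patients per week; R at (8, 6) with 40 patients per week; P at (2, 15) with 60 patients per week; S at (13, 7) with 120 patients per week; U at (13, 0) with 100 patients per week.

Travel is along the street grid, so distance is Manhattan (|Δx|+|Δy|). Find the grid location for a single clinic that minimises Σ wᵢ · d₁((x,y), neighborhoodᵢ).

Manhattan distance separates: Σwᵢ(|x−xᵢ|+|y−yᵢ|) = Σwᵢ|x−xᵢ| + Σwᵢ|y−yᵢ|, so x and y are optimised independently as 1-D weighted medians.
Total weight W = 890; half = 445.
x-coordinate, sorted with cumulative weight:
  x=1 (T, w=120) cum 120
  x=2 (P, w=60) cum 180
  x=4 (Q, w=275) cum 455  ← median
  x=8 (R, w=40) cum 495
  x=10 (V, w=175) cum 670
  x=13 (S, w=120) cum 790
  x=13 (U, w=100) cum 890
⇒ x* = 4
y-coordinate, sorted with cumulative weight:
  y=0 (U, w=100) cum 100
  y=2 (Q, w=275) cum 375
  y=6 (R, w=40) cum 415
  y=7 (S, w=120) cum 535  ← median
  y=13 (T, w=120) cum 655
  y=14 (V, w=175) cum 830
  y=15 (P, w=60) cum 890
⇒ y* = 7

(4, 7)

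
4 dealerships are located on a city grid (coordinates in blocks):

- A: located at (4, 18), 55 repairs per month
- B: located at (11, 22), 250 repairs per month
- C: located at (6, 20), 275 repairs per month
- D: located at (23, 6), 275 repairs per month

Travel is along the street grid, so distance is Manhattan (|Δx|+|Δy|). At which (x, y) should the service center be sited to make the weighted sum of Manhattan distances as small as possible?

Manhattan distance separates: Σwᵢ(|x−xᵢ|+|y−yᵢ|) = Σwᵢ|x−xᵢ| + Σwᵢ|y−yᵢ|, so x and y are optimised independently as 1-D weighted medians.
Total weight W = 855; half = 427.5.
x-coordinate, sorted with cumulative weight:
  x=4 (A, w=55) cum 55
  x=6 (C, w=275) cum 330
  x=11 (B, w=250) cum 580  ← median
  x=23 (D, w=275) cum 855
⇒ x* = 11
y-coordinate, sorted with cumulative weight:
  y=6 (D, w=275) cum 275
  y=18 (A, w=55) cum 330
  y=20 (C, w=275) cum 605  ← median
  y=22 (B, w=250) cum 855
⇒ y* = 20

(11, 20)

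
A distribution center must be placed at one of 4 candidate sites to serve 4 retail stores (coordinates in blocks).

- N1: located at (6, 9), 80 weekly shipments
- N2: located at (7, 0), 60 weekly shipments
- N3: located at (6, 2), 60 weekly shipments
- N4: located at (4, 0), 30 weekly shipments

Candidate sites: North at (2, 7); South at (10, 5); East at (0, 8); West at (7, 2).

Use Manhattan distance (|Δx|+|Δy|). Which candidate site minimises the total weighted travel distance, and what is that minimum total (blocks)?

West, total 970 blocks

Total weighted distance at each candidate:
  North (2, 7): total = 2010
  South (10, 5): total = 1870
  East (0, 8): total = 2540
  West (7, 2): total = 970
Minimum is at West with total 970 blocks.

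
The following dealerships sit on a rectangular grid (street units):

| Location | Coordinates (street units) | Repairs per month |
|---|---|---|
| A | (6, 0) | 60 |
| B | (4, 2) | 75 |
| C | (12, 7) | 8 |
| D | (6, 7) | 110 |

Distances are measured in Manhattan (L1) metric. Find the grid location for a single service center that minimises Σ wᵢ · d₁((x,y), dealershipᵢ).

Manhattan distance separates: Σwᵢ(|x−xᵢ|+|y−yᵢ|) = Σwᵢ|x−xᵢ| + Σwᵢ|y−yᵢ|, so x and y are optimised independently as 1-D weighted medians.
Total weight W = 253; half = 126.5.
x-coordinate, sorted with cumulative weight:
  x=4 (B, w=75) cum 75
  x=6 (A, w=60) cum 135  ← median
  x=6 (D, w=110) cum 245
  x=12 (C, w=8) cum 253
⇒ x* = 6
y-coordinate, sorted with cumulative weight:
  y=0 (A, w=60) cum 60
  y=2 (B, w=75) cum 135  ← median
  y=7 (C, w=8) cum 143
  y=7 (D, w=110) cum 253
⇒ y* = 2

(6, 2)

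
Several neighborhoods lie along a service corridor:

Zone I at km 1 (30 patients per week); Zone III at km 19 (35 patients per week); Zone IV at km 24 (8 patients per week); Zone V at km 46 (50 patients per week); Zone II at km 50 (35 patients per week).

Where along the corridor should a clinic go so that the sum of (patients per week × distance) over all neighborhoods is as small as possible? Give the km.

x = 46

For a sum of weighted absolute distances on a line, the optimum is the weighted median (not the mean). Total weight W = 158; half-weight = 79.
Sort by position and accumulate weight:
  km 1 (Zone I, w=30) → cum 30
  km 19 (Zone III, w=35) → cum 65
  km 24 (Zone IV, w=8) → cum 73
  km 46 (Zone V, w=50) → cum 123  ≥ 79 → median here
  km 50 (Zone II, w=35) → cum 158
Optimal location: km 46.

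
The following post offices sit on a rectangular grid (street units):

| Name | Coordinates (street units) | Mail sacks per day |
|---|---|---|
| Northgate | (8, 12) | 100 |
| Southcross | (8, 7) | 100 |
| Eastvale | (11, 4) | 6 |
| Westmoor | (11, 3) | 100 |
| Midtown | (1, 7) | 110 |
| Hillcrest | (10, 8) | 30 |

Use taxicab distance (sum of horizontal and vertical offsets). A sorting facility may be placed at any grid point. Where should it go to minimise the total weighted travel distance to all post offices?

(8, 7)

Manhattan distance separates: Σwᵢ(|x−xᵢ|+|y−yᵢ|) = Σwᵢ|x−xᵢ| + Σwᵢ|y−yᵢ|, so x and y are optimised independently as 1-D weighted medians.
Total weight W = 446; half = 223.
x-coordinate, sorted with cumulative weight:
  x=1 (Midtown, w=110) cum 110
  x=8 (Northgate, w=100) cum 210
  x=8 (Southcross, w=100) cum 310  ← median
  x=10 (Hillcrest, w=30) cum 340
  x=11 (Eastvale, w=6) cum 346
  x=11 (Westmoor, w=100) cum 446
⇒ x* = 8
y-coordinate, sorted with cumulative weight:
  y=3 (Westmoor, w=100) cum 100
  y=4 (Eastvale, w=6) cum 106
  y=7 (Southcross, w=100) cum 206
  y=7 (Midtown, w=110) cum 316  ← median
  y=8 (Hillcrest, w=30) cum 346
  y=12 (Northgate, w=100) cum 446
⇒ y* = 7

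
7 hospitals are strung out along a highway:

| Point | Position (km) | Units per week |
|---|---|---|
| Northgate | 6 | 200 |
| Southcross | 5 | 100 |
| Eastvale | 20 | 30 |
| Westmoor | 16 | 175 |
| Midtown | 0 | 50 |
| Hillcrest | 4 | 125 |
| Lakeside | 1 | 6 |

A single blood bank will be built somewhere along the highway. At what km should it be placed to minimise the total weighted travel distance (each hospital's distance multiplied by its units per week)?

x = 6

For a sum of weighted absolute distances on a line, the optimum is the weighted median (not the mean). Total weight W = 686; half-weight = 343.
Sort by position and accumulate weight:
  km 0 (Midtown, w=50) → cum 50
  km 1 (Lakeside, w=6) → cum 56
  km 4 (Hillcrest, w=125) → cum 181
  km 5 (Southcross, w=100) → cum 281
  km 6 (Northgate, w=200) → cum 481  ≥ 343 → median here
  km 16 (Westmoor, w=175) → cum 656
  km 20 (Eastvale, w=30) → cum 686
Optimal location: km 6.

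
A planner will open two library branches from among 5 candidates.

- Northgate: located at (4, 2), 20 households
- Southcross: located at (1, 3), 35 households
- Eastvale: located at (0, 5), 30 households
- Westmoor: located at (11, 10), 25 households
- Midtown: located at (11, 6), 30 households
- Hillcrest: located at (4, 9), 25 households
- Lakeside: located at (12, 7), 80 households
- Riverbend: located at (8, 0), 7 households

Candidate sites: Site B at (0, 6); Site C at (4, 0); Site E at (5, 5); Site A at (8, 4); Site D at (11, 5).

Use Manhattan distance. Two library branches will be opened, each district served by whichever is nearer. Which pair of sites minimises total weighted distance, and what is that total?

Evaluate every pair (each demand assigned to the nearer of the two):
  {Site B, Site D}: total = 956
  {Site E, Site D}: total = 1016
  {Site C, Site D}: total = 1168
  {Site A, Site D}: total = 1318
  {Site B, Site A}: total = 1428
  {Site E, Site A}: total = 1528
  {Site B, Site E}: total = 1636
  {Site C, Site A}: total = 1708
  {Site C, Site E}: total = 1758
  {Site B, Site C}: total = 2158
Best pair: {Site B, Site D} with total 956.

{Site B, Site D}, total 956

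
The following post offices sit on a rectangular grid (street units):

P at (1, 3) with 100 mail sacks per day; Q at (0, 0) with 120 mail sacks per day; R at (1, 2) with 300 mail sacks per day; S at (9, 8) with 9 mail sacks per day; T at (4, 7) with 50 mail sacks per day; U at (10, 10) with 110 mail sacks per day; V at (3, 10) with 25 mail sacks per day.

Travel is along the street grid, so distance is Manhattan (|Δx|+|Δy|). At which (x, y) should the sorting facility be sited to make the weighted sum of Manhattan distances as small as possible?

Manhattan distance separates: Σwᵢ(|x−xᵢ|+|y−yᵢ|) = Σwᵢ|x−xᵢ| + Σwᵢ|y−yᵢ|, so x and y are optimised independently as 1-D weighted medians.
Total weight W = 714; half = 357.
x-coordinate, sorted with cumulative weight:
  x=0 (Q, w=120) cum 120
  x=1 (P, w=100) cum 220
  x=1 (R, w=300) cum 520  ← median
  x=3 (V, w=25) cum 545
  x=4 (T, w=50) cum 595
  x=9 (S, w=9) cum 604
  x=10 (U, w=110) cum 714
⇒ x* = 1
y-coordinate, sorted with cumulative weight:
  y=0 (Q, w=120) cum 120
  y=2 (R, w=300) cum 420  ← median
  y=3 (P, w=100) cum 520
  y=7 (T, w=50) cum 570
  y=8 (S, w=9) cum 579
  y=10 (U, w=110) cum 689
  y=10 (V, w=25) cum 714
⇒ y* = 2

(1, 2)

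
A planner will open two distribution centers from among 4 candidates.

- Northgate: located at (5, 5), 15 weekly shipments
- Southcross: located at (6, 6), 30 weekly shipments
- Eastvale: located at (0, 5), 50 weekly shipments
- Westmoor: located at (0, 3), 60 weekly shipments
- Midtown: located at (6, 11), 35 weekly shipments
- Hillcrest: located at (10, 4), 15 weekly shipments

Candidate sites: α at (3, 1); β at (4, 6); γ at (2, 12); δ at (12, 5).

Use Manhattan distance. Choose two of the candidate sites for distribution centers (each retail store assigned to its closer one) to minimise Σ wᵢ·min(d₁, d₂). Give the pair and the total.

{α, β}, total 1005

Evaluate every pair (each demand assigned to the nearer of the two):
  {α, β}: total = 1005
  {β, δ}: total = 1050
  {β, γ}: total = 1055
  {α, γ}: total = 1305
  {α, δ}: total = 1415
  {γ, δ}: total = 1645
Best pair: {α, β} with total 1005.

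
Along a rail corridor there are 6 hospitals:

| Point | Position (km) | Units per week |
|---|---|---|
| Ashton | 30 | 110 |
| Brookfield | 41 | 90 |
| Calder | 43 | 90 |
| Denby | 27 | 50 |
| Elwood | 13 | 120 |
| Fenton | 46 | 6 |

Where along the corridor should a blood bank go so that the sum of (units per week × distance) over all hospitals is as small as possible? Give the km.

x = 30

For a sum of weighted absolute distances on a line, the optimum is the weighted median (not the mean). Total weight W = 466; half-weight = 233.
Sort by position and accumulate weight:
  km 13 (Elwood, w=120) → cum 120
  km 27 (Denby, w=50) → cum 170
  km 30 (Ashton, w=110) → cum 280  ≥ 233 → median here
  km 41 (Brookfield, w=90) → cum 370
  km 43 (Calder, w=90) → cum 460
  km 46 (Fenton, w=6) → cum 466
Optimal location: km 30.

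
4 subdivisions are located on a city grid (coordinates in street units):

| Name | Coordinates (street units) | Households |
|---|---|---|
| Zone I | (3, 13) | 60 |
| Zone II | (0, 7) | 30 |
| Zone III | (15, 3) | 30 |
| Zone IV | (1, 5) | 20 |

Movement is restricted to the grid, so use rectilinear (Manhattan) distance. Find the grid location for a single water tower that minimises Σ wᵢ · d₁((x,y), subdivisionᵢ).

(3, 7)

Manhattan distance separates: Σwᵢ(|x−xᵢ|+|y−yᵢ|) = Σwᵢ|x−xᵢ| + Σwᵢ|y−yᵢ|, so x and y are optimised independently as 1-D weighted medians.
Total weight W = 140; half = 70.
x-coordinate, sorted with cumulative weight:
  x=0 (Zone II, w=30) cum 30
  x=1 (Zone IV, w=20) cum 50
  x=3 (Zone I, w=60) cum 110  ← median
  x=15 (Zone III, w=30) cum 140
⇒ x* = 3
y-coordinate, sorted with cumulative weight:
  y=3 (Zone III, w=30) cum 30
  y=5 (Zone IV, w=20) cum 50
  y=7 (Zone II, w=30) cum 80  ← median
  y=13 (Zone I, w=60) cum 140
⇒ y* = 7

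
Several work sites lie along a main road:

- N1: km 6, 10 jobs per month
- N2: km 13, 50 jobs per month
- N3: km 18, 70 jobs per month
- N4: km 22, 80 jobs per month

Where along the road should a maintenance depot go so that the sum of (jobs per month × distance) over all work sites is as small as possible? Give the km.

For a sum of weighted absolute distances on a line, the optimum is the weighted median (not the mean). Total weight W = 210; half-weight = 105.
Sort by position and accumulate weight:
  km 6 (N1, w=10) → cum 10
  km 13 (N2, w=50) → cum 60
  km 18 (N3, w=70) → cum 130  ≥ 105 → median here
  km 22 (N4, w=80) → cum 210
Optimal location: km 18.

x = 18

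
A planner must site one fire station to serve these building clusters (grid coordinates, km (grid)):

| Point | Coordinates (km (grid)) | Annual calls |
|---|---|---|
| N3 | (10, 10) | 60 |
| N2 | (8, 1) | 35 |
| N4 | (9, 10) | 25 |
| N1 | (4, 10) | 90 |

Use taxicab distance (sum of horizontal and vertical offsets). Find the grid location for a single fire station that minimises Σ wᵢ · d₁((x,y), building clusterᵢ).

(8, 10)

Manhattan distance separates: Σwᵢ(|x−xᵢ|+|y−yᵢ|) = Σwᵢ|x−xᵢ| + Σwᵢ|y−yᵢ|, so x and y are optimised independently as 1-D weighted medians.
Total weight W = 210; half = 105.
x-coordinate, sorted with cumulative weight:
  x=4 (N1, w=90) cum 90
  x=8 (N2, w=35) cum 125  ← median
  x=9 (N4, w=25) cum 150
  x=10 (N3, w=60) cum 210
⇒ x* = 8
y-coordinate, sorted with cumulative weight:
  y=1 (N2, w=35) cum 35
  y=10 (N3, w=60) cum 95
  y=10 (N4, w=25) cum 120  ← median
  y=10 (N1, w=90) cum 210
⇒ y* = 10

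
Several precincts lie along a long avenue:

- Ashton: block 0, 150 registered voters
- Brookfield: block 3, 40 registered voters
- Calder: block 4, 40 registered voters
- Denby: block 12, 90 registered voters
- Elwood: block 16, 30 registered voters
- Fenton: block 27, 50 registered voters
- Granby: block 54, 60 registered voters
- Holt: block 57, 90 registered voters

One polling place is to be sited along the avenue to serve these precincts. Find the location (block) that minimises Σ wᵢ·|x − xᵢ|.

x = 12

For a sum of weighted absolute distances on a line, the optimum is the weighted median (not the mean). Total weight W = 550; half-weight = 275.
Sort by position and accumulate weight:
  block 0 (Ashton, w=150) → cum 150
  block 3 (Brookfield, w=40) → cum 190
  block 4 (Calder, w=40) → cum 230
  block 12 (Denby, w=90) → cum 320  ≥ 275 → median here
  block 16 (Elwood, w=30) → cum 350
  block 27 (Fenton, w=50) → cum 400
  block 54 (Granby, w=60) → cum 460
  block 57 (Holt, w=90) → cum 550
Optimal location: block 12.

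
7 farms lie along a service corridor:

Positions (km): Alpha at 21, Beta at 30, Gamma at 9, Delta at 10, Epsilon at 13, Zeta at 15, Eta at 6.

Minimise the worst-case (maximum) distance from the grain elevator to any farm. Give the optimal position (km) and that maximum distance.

The 1-center on a line is the midpoint of the two extreme points: leftmost at 6, rightmost at 30.
Optimal location = (6 + 30)/2 = 18; maximum distance = (30 − 6)/2 = 12.

location 18, max distance 12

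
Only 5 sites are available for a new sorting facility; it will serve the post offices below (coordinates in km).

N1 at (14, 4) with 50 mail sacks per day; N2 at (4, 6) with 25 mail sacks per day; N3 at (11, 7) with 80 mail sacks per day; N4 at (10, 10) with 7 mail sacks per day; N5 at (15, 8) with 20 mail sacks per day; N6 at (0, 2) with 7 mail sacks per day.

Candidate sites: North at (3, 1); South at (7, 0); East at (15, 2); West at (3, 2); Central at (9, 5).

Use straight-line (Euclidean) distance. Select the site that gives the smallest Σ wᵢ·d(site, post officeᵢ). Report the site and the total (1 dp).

Total weighted distance at each candidate:
  North (3, 1): total = 1877.4
  South (7, 0): total = 1566.1
  East (15, 2): total = 1207.7
  West (3, 2): total = 1780.6
  Central (9, 5): total = 845.0
Minimum is at Central with total 845.0 km.

Central, total 845.0 km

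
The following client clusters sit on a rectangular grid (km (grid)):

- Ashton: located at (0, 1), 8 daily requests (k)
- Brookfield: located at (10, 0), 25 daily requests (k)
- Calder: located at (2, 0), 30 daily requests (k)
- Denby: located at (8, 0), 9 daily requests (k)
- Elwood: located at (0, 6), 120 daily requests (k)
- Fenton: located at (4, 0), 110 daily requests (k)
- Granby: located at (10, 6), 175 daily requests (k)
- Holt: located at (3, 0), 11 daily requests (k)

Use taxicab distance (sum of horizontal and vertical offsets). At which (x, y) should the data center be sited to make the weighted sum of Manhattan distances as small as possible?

(4, 6)

Manhattan distance separates: Σwᵢ(|x−xᵢ|+|y−yᵢ|) = Σwᵢ|x−xᵢ| + Σwᵢ|y−yᵢ|, so x and y are optimised independently as 1-D weighted medians.
Total weight W = 488; half = 244.
x-coordinate, sorted with cumulative weight:
  x=0 (Ashton, w=8) cum 8
  x=0 (Elwood, w=120) cum 128
  x=2 (Calder, w=30) cum 158
  x=3 (Holt, w=11) cum 169
  x=4 (Fenton, w=110) cum 279  ← median
  x=8 (Denby, w=9) cum 288
  x=10 (Brookfield, w=25) cum 313
  x=10 (Granby, w=175) cum 488
⇒ x* = 4
y-coordinate, sorted with cumulative weight:
  y=0 (Brookfield, w=25) cum 25
  y=0 (Calder, w=30) cum 55
  y=0 (Denby, w=9) cum 64
  y=0 (Fenton, w=110) cum 174
  y=0 (Holt, w=11) cum 185
  y=1 (Ashton, w=8) cum 193
  y=6 (Elwood, w=120) cum 313  ← median
  y=6 (Granby, w=175) cum 488
⇒ y* = 6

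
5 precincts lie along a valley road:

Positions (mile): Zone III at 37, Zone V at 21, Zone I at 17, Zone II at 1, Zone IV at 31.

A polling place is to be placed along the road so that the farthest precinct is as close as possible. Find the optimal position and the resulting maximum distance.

location 19, max distance 18

The 1-center on a line is the midpoint of the two extreme points: leftmost at 1, rightmost at 37.
Optimal location = (1 + 37)/2 = 19; maximum distance = (37 − 1)/2 = 18.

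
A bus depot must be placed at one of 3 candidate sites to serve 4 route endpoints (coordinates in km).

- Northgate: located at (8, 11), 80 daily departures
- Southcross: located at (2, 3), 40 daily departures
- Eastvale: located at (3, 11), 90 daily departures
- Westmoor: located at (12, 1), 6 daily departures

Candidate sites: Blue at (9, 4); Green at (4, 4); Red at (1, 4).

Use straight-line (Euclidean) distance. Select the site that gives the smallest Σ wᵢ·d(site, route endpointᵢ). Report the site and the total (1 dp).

Total weighted distance at each candidate:
  Blue (9, 4): total = 1703.7
  Green (4, 4): total = 1422.1
  Red (1, 4): total = 1572.1
Minimum is at Green with total 1422.1 km.

Green, total 1422.1 km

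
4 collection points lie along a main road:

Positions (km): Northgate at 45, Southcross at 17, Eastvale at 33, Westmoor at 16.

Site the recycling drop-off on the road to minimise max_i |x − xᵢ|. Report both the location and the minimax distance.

location 30.5, max distance 14.5

The 1-center on a line is the midpoint of the two extreme points: leftmost at 16, rightmost at 45.
Optimal location = (16 + 45)/2 = 30.5; maximum distance = (45 − 16)/2 = 14.5.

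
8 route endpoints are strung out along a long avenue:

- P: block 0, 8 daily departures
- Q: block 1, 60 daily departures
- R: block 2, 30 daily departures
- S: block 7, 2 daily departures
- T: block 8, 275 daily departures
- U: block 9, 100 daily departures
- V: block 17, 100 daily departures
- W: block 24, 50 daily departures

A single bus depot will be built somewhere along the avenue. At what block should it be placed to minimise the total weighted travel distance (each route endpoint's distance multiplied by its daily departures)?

x = 8

For a sum of weighted absolute distances on a line, the optimum is the weighted median (not the mean). Total weight W = 625; half-weight = 312.5.
Sort by position and accumulate weight:
  block 0 (P, w=8) → cum 8
  block 1 (Q, w=60) → cum 68
  block 2 (R, w=30) → cum 98
  block 7 (S, w=2) → cum 100
  block 8 (T, w=275) → cum 375  ≥ 312.5 → median here
  block 9 (U, w=100) → cum 475
  block 17 (V, w=100) → cum 575
  block 24 (W, w=50) → cum 625
Optimal location: block 8.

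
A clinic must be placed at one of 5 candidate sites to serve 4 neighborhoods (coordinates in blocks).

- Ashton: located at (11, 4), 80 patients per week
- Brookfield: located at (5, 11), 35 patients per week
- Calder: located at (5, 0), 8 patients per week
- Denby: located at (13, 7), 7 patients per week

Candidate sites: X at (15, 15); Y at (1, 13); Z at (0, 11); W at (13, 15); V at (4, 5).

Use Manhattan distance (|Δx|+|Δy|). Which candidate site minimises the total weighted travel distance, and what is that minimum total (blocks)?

V, total 1010 blocks

Total weighted distance at each candidate:
  X (15, 15): total = 1960
  Y (1, 13): total = 1992
  Z (0, 11): total = 1862
  W (13, 15): total = 1700
  V (4, 5): total = 1010
Minimum is at V with total 1010 blocks.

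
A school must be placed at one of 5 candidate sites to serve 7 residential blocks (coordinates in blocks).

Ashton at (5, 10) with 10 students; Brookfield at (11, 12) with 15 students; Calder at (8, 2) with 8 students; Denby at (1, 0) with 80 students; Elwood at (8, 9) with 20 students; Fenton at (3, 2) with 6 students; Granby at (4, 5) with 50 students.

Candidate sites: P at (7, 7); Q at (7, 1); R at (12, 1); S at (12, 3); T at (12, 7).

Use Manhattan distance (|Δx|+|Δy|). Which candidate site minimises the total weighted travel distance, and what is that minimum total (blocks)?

Q, total 1471 blocks

Total weighted distance at each candidate:
  P (7, 7): total = 1637
  Q (7, 1): total = 1471
  R (12, 1): total = 2240
  S (12, 3): total = 2210
  T (12, 7): total = 2406
Minimum is at Q with total 1471 blocks.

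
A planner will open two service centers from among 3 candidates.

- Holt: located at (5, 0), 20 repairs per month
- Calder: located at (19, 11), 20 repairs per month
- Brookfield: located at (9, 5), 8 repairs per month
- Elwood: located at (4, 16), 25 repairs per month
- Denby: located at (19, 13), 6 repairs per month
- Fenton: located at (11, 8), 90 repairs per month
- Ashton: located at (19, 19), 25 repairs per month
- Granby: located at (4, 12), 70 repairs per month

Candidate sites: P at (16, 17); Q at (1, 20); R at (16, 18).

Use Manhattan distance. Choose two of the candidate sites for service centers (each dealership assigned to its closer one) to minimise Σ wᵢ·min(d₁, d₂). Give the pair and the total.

{P, Q}, total 3184

Evaluate every pair (each demand assigned to the nearer of the two):
  {P, Q}: total = 3184
  {Q, R}: total = 3283
  {P, R}: total = 3809
Best pair: {P, Q} with total 3184.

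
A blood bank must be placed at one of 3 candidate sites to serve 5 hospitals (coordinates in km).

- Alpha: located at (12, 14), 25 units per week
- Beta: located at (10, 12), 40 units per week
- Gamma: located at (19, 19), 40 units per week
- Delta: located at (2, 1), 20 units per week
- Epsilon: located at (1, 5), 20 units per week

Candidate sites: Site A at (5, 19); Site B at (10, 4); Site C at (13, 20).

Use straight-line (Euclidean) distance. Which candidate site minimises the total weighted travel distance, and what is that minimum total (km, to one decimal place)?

Total weighted distance at each candidate:
  Site A (5, 19): total = 1775.3
  Site B (10, 4): total = 1626.7
  Site C (13, 20): total = 1560.4
Minimum is at Site C with total 1560.4 km.

Site C, total 1560.4 km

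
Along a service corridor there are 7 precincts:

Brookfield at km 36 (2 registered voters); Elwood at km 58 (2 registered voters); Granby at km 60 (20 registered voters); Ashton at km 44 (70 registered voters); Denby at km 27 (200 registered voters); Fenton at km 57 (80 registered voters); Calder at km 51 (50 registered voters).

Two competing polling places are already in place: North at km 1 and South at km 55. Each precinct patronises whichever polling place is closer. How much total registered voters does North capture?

200

The indifferent point is the midpoint (1+55)/2 = 28; precincts left of it (closer to North at 1) go to North, those right go to South.
  Denby at 27 (w=200) → North
  Brookfield at 36 (w=2) → South
  Ashton at 44 (w=70) → South
  Calder at 51 (w=50) → South
  Fenton at 57 (w=80) → South
  Elwood at 58 (w=2) → South
  Granby at 60 (w=20) → South
North captures 200; South captures 224.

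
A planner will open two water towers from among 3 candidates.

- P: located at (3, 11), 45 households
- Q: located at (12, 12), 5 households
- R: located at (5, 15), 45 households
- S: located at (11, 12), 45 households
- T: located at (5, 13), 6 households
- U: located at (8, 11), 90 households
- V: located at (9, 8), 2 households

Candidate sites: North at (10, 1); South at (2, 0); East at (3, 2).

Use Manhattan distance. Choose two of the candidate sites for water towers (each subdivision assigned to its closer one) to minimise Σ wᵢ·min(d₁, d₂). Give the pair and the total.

{North, East}, total 2859

Evaluate every pair (each demand assigned to the nearer of the two):
  {North, East}: total = 2859
  {North, South}: total = 3147
  {South, East}: total = 3347
Best pair: {North, East} with total 2859.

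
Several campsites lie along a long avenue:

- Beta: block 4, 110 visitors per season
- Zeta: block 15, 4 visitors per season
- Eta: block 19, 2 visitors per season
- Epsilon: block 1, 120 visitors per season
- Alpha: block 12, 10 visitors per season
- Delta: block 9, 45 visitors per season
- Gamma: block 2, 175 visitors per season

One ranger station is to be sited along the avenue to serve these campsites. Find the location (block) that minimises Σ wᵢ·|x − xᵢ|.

For a sum of weighted absolute distances on a line, the optimum is the weighted median (not the mean). Total weight W = 466; half-weight = 233.
Sort by position and accumulate weight:
  block 1 (Epsilon, w=120) → cum 120
  block 2 (Gamma, w=175) → cum 295  ≥ 233 → median here
  block 4 (Beta, w=110) → cum 405
  block 9 (Delta, w=45) → cum 450
  block 12 (Alpha, w=10) → cum 460
  block 15 (Zeta, w=4) → cum 464
  block 19 (Eta, w=2) → cum 466
Optimal location: block 2.

x = 2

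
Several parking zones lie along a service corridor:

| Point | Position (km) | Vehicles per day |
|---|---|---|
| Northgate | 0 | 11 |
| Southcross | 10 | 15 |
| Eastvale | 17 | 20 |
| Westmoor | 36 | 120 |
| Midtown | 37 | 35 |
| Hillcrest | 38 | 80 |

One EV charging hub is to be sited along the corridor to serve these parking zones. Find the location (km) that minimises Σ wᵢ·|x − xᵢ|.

For a sum of weighted absolute distances on a line, the optimum is the weighted median (not the mean). Total weight W = 281; half-weight = 140.5.
Sort by position and accumulate weight:
  km 0 (Northgate, w=11) → cum 11
  km 10 (Southcross, w=15) → cum 26
  km 17 (Eastvale, w=20) → cum 46
  km 36 (Westmoor, w=120) → cum 166  ≥ 140.5 → median here
  km 37 (Midtown, w=35) → cum 201
  km 38 (Hillcrest, w=80) → cum 281
Optimal location: km 36.

x = 36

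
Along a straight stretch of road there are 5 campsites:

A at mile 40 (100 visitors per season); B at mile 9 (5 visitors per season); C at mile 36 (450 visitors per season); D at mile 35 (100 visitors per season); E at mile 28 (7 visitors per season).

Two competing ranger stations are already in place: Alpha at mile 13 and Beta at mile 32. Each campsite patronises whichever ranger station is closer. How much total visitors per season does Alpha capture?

The indifferent point is the midpoint (13+32)/2 = 22.5; campsites left of it (closer to Alpha at 13) go to Alpha, those right go to Beta.
  B at 9 (w=5) → Alpha
  E at 28 (w=7) → Beta
  D at 35 (w=100) → Beta
  C at 36 (w=450) → Beta
  A at 40 (w=100) → Beta
Alpha captures 5; Beta captures 657.

5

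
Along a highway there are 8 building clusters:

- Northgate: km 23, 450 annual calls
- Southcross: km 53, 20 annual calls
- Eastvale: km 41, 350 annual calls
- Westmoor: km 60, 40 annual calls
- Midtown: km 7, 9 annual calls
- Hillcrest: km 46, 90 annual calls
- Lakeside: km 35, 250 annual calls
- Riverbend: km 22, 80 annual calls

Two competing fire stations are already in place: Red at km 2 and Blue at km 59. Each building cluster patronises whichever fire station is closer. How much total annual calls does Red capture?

539

The indifferent point is the midpoint (2+59)/2 = 30.5; building clusters left of it (closer to Red at 2) go to Red, those right go to Blue.
  Midtown at 7 (w=9) → Red
  Riverbend at 22 (w=80) → Red
  Northgate at 23 (w=450) → Red
  Lakeside at 35 (w=250) → Blue
  Eastvale at 41 (w=350) → Blue
  Hillcrest at 46 (w=90) → Blue
  Southcross at 53 (w=20) → Blue
  Westmoor at 60 (w=40) → Blue
Red captures 539; Blue captures 750.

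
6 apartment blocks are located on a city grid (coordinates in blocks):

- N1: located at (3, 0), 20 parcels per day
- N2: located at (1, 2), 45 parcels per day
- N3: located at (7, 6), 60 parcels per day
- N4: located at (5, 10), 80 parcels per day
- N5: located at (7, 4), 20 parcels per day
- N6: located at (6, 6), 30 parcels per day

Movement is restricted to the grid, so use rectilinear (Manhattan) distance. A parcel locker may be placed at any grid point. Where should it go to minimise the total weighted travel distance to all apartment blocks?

(5, 6)

Manhattan distance separates: Σwᵢ(|x−xᵢ|+|y−yᵢ|) = Σwᵢ|x−xᵢ| + Σwᵢ|y−yᵢ|, so x and y are optimised independently as 1-D weighted medians.
Total weight W = 255; half = 127.5.
x-coordinate, sorted with cumulative weight:
  x=1 (N2, w=45) cum 45
  x=3 (N1, w=20) cum 65
  x=5 (N4, w=80) cum 145  ← median
  x=6 (N6, w=30) cum 175
  x=7 (N3, w=60) cum 235
  x=7 (N5, w=20) cum 255
⇒ x* = 5
y-coordinate, sorted with cumulative weight:
  y=0 (N1, w=20) cum 20
  y=2 (N2, w=45) cum 65
  y=4 (N5, w=20) cum 85
  y=6 (N3, w=60) cum 145  ← median
  y=6 (N6, w=30) cum 175
  y=10 (N4, w=80) cum 255
⇒ y* = 6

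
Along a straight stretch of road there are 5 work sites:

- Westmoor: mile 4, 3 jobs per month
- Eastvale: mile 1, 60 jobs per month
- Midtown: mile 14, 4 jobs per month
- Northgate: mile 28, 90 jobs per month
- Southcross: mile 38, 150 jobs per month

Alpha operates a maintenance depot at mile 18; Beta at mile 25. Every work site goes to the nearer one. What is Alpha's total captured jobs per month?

67

The indifferent point is the midpoint (18+25)/2 = 21.5; work sites left of it (closer to Alpha at 18) go to Alpha, those right go to Beta.
  Eastvale at 1 (w=60) → Alpha
  Westmoor at 4 (w=3) → Alpha
  Midtown at 14 (w=4) → Alpha
  Northgate at 28 (w=90) → Beta
  Southcross at 38 (w=150) → Beta
Alpha captures 67; Beta captures 240.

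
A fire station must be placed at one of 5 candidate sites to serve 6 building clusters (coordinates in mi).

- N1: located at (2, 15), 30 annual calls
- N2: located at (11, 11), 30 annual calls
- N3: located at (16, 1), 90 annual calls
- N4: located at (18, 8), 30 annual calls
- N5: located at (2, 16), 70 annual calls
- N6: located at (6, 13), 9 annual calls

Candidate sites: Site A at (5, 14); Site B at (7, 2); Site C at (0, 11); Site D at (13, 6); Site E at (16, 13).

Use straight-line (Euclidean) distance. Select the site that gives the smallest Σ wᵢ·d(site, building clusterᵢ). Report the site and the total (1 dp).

Total weighted distance at each candidate:
  Site A (5, 14): total = 2523.4
  Site B (7, 2): total = 3044.2
  Site C (0, 11): total = 3143.6
  Site D (13, 6): total = 2404.0
  Site E (16, 13): total = 2919.6
Minimum is at Site D with total 2404.0 mi.

Site D, total 2404.0 mi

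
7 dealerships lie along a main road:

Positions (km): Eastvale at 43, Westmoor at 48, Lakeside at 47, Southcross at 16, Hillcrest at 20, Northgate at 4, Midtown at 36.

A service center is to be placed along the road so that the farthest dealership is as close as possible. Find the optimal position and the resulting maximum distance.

The 1-center on a line is the midpoint of the two extreme points: leftmost at 4, rightmost at 48.
Optimal location = (4 + 48)/2 = 26; maximum distance = (48 − 4)/2 = 22.

location 26, max distance 22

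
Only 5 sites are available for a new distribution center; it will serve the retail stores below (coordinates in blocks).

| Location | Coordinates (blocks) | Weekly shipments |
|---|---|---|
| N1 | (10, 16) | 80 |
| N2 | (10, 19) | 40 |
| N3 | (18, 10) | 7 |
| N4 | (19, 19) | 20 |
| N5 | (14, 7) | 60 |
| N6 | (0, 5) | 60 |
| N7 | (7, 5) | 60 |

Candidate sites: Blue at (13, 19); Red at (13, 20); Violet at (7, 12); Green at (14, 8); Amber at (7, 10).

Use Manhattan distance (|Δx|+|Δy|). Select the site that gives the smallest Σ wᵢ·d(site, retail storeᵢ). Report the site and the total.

Total weighted distance at each candidate:
  Blue (13, 19): total = 4418
  Red (13, 20): total = 4745
  Violet (7, 12): total = 3411
  Green (14, 8): total = 3602
  Amber (7, 10): total = 3317
Minimum is at Amber with total 3317 blocks.

Amber, total 3317 blocks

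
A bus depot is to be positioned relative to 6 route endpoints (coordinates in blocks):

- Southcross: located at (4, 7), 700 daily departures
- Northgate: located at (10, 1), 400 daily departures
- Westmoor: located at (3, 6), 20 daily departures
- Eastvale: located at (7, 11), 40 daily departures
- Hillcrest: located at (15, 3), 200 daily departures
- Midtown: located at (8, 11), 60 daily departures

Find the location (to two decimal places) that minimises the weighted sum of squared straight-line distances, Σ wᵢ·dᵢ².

(7.48, 5.01)

The minimiser of Σwᵢ‖p−pᵢ‖² is the weighted centroid p* = (Σwᵢpᵢ)/(Σwᵢ).
Σwᵢ = 1420.
Σwᵢxᵢ = 700·4 + 400·10 + 20·3 + 40·7 + 200·15 + 60·8 = 10620.
Σwᵢyᵢ = 700·7 + 400·1 + 20·6 + 40·11 + 200·3 + 60·11 = 7120.
x* = 10620/1420 = 7.48, y* = 7120/1420 = 5.01.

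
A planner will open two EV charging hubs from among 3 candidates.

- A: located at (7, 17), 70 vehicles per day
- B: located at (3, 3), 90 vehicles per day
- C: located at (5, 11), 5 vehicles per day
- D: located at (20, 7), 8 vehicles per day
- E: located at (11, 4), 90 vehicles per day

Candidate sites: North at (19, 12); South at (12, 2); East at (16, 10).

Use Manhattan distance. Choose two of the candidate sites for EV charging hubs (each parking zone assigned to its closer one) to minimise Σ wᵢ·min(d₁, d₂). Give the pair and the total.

{South, East}, total 2406

Evaluate every pair (each demand assigned to the nearer of the two):
  {South, East}: total = 2406
  {North, South}: total = 2483
  {North, East}: total = 4018
Best pair: {South, East} with total 2406.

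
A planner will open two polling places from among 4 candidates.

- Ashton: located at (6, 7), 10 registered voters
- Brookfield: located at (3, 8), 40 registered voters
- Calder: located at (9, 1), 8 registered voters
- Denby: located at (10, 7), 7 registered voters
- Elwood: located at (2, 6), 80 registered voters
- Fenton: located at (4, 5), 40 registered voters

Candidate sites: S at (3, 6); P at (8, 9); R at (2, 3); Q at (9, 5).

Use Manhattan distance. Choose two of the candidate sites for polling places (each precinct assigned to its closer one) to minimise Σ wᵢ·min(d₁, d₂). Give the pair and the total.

{S, Q}, total 333

Evaluate every pair (each demand assigned to the nearer of the two):
  {S, Q}: total = 333
  {S, P}: total = 380
  {S, R}: total = 408
  {R, Q}: total = 743
  {P, R}: total = 780
  {P, Q}: total = 1173
Best pair: {S, Q} with total 333.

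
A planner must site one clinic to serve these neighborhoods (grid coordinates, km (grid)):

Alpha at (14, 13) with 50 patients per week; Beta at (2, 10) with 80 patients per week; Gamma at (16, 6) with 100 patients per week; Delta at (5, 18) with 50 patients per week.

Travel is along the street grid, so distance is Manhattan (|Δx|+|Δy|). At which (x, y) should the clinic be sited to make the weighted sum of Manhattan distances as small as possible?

(14, 10)

Manhattan distance separates: Σwᵢ(|x−xᵢ|+|y−yᵢ|) = Σwᵢ|x−xᵢ| + Σwᵢ|y−yᵢ|, so x and y are optimised independently as 1-D weighted medians.
Total weight W = 280; half = 140.
x-coordinate, sorted with cumulative weight:
  x=2 (Beta, w=80) cum 80
  x=5 (Delta, w=50) cum 130
  x=14 (Alpha, w=50) cum 180  ← median
  x=16 (Gamma, w=100) cum 280
⇒ x* = 14
y-coordinate, sorted with cumulative weight:
  y=6 (Gamma, w=100) cum 100
  y=10 (Beta, w=80) cum 180  ← median
  y=13 (Alpha, w=50) cum 230
  y=18 (Delta, w=50) cum 280
⇒ y* = 10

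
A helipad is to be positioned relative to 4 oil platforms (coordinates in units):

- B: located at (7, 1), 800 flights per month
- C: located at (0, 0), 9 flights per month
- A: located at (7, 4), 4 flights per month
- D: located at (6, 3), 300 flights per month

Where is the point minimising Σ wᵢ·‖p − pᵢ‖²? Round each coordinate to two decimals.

(6.67, 1.54)

The minimiser of Σwᵢ‖p−pᵢ‖² is the weighted centroid p* = (Σwᵢpᵢ)/(Σwᵢ).
Σwᵢ = 1113.
Σwᵢxᵢ = 800·7 + 9·0 + 4·7 + 300·6 = 7428.
Σwᵢyᵢ = 800·1 + 9·0 + 4·4 + 300·3 = 1716.
x* = 7428/1113 = 6.67, y* = 1716/1113 = 1.54.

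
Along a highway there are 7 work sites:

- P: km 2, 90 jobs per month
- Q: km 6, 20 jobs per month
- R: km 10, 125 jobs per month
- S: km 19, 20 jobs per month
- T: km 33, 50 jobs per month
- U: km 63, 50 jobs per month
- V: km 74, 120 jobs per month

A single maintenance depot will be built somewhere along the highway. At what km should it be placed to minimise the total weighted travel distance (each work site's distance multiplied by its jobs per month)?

x = 19

For a sum of weighted absolute distances on a line, the optimum is the weighted median (not the mean). Total weight W = 475; half-weight = 237.5.
Sort by position and accumulate weight:
  km 2 (P, w=90) → cum 90
  km 6 (Q, w=20) → cum 110
  km 10 (R, w=125) → cum 235
  km 19 (S, w=20) → cum 255  ≥ 237.5 → median here
  km 33 (T, w=50) → cum 305
  km 63 (U, w=50) → cum 355
  km 74 (V, w=120) → cum 475
Optimal location: km 19.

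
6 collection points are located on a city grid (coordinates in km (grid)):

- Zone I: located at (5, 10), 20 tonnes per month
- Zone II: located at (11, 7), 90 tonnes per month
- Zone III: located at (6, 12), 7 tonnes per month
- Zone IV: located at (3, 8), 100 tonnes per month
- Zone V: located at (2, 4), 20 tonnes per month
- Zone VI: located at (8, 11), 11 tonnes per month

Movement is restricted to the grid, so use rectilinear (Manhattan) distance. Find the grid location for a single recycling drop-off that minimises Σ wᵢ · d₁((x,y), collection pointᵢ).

(5, 8)

Manhattan distance separates: Σwᵢ(|x−xᵢ|+|y−yᵢ|) = Σwᵢ|x−xᵢ| + Σwᵢ|y−yᵢ|, so x and y are optimised independently as 1-D weighted medians.
Total weight W = 248; half = 124.
x-coordinate, sorted with cumulative weight:
  x=2 (Zone V, w=20) cum 20
  x=3 (Zone IV, w=100) cum 120
  x=5 (Zone I, w=20) cum 140  ← median
  x=6 (Zone III, w=7) cum 147
  x=8 (Zone VI, w=11) cum 158
  x=11 (Zone II, w=90) cum 248
⇒ x* = 5
y-coordinate, sorted with cumulative weight:
  y=4 (Zone V, w=20) cum 20
  y=7 (Zone II, w=90) cum 110
  y=8 (Zone IV, w=100) cum 210  ← median
  y=10 (Zone I, w=20) cum 230
  y=11 (Zone VI, w=11) cum 241
  y=12 (Zone III, w=7) cum 248
⇒ y* = 8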